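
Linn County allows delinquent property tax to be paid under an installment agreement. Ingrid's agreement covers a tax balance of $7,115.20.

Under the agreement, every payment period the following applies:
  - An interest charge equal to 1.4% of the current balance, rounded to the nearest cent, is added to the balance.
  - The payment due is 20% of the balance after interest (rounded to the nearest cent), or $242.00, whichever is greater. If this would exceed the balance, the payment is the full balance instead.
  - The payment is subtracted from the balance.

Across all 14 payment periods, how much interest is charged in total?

$490.91

# | Opening | Interest | Payment | End bal
1 | $7,115.20 | $99.61 | $1,442.96 | $5,771.85
2 | $5,771.85 | $80.81 | $1,170.53 | $4,682.13
3 | $4,682.13 | $65.55 | $949.54 | $3,798.14
4 | $3,798.14 | $53.17 | $770.26 | $3,081.05
5 | $3,081.05 | $43.13 | $624.84 | $2,499.34
6 | $2,499.34 | $34.99 | $506.87 | $2,027.46
7 | $2,027.46 | $28.38 | $411.17 | $1,644.67
8 | $1,644.67 | $23.03 | $333.54 | $1,334.16
9 | $1,334.16 | $18.68 | $270.57 | $1,082.27
10 | $1,082.27 | $15.15 | $242.00 | $855.42
11 | $855.42 | $11.98 | $242.00 | $625.40
12 | $625.40 | $8.76 | $242.00 | $392.16
13 | $392.16 | $5.49 | $242.00 | $155.65
14 | $155.65 | $2.18 | $157.83 | $0.00
Total interest: $99.61 + $80.81 + $65.55 + $53.17 + $43.13 + $34.99 + $28.38 + $23.03 + $18.68 + $15.15 + $11.98 + $8.76 + $5.49 + $2.18 = $490.91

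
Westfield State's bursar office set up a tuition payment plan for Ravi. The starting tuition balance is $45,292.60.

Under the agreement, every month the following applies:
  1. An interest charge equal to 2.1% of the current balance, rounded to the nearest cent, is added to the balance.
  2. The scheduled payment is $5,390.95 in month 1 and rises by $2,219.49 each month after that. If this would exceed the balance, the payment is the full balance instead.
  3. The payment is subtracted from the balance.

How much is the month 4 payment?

Month 1: $45,292.60 +$951.14 interest = $46,243.74; pay $5,390.95 → $40,852.79
Month 2: $40,852.79 +$857.91 interest = $41,710.70; pay $7,610.44 → $34,100.26
Month 3: $34,100.26 +$716.11 interest = $34,816.37; pay $9,829.93 → $24,986.44
Month 4: $24,986.44 +$524.72 interest = $25,511.16; pay $12,049.42 → $13,461.74

$12,049.42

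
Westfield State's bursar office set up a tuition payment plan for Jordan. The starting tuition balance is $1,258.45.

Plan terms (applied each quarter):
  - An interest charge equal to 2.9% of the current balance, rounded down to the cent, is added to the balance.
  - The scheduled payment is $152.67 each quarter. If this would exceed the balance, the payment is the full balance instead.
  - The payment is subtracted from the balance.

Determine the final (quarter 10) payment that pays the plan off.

Quarter 1: opening $1,258.45; interest $36.49 → $1,294.94; payment $152.67; balance $1,142.27
Quarter 2: opening $1,142.27; interest $33.12 → $1,175.39; payment $152.67; balance $1,022.72
Quarter 3: opening $1,022.72; interest $29.65 → $1,052.37; payment $152.67; balance $899.70
Quarter 4: opening $899.70; interest $26.09 → $925.79; payment $152.67; balance $773.12
Quarter 5: opening $773.12; interest $22.42 → $795.54; payment $152.67; balance $642.87
Quarter 6: opening $642.87; interest $18.64 → $661.51; payment $152.67; balance $508.84
Quarter 7: opening $508.84; interest $14.75 → $523.59; payment $152.67; balance $370.92
Quarter 8: opening $370.92; interest $10.75 → $381.67; payment $152.67; balance $229.00
Quarter 9: opening $229.00; interest $6.64 → $235.64; payment $152.67; balance $82.97
Quarter 10: opening $82.97; interest $2.40 → $85.37; payment $85.37; balance $0.00

$85.37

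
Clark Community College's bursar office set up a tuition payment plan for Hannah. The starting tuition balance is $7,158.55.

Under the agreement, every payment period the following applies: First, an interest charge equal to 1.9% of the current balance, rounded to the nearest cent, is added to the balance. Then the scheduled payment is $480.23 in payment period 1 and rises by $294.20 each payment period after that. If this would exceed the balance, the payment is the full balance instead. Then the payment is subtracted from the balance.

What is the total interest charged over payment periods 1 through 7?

# | Opening | Interest | Payment | End bal
1 | $7,158.55 | $136.01 | $480.23 | $6,814.33
2 | $6,814.33 | $129.47 | $774.43 | $6,169.37
3 | $6,169.37 | $117.22 | $1,068.63 | $5,217.96
4 | $5,217.96 | $99.14 | $1,362.83 | $3,954.27
5 | $3,954.27 | $75.13 | $1,657.03 | $2,372.37
6 | $2,372.37 | $45.08 | $1,951.23 | $466.22
7 | $466.22 | $8.86 | $475.08 | $0.00
Total interest: $136.01 + $129.47 + $117.22 + $99.14 + $75.13 + $45.08 + $8.86 = $610.91

$610.91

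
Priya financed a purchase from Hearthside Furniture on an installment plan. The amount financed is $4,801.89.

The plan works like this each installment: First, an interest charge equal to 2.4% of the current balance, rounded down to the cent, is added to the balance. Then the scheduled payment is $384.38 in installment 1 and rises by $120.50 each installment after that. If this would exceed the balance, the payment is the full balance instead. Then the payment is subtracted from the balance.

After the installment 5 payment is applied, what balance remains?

$2,155.76

Installment 1: opening $4,801.89; interest $115.24 → $4,917.13; payment $384.38; balance $4,532.75
Installment 2: opening $4,532.75; interest $108.78 → $4,641.53; payment $504.88; balance $4,136.65
Installment 3: opening $4,136.65; interest $99.27 → $4,235.92; payment $625.38; balance $3,610.54
Installment 4: opening $3,610.54; interest $86.65 → $3,697.19; payment $745.88; balance $2,951.31
Installment 5: opening $2,951.31; interest $70.83 → $3,022.14; payment $866.38; balance $2,155.76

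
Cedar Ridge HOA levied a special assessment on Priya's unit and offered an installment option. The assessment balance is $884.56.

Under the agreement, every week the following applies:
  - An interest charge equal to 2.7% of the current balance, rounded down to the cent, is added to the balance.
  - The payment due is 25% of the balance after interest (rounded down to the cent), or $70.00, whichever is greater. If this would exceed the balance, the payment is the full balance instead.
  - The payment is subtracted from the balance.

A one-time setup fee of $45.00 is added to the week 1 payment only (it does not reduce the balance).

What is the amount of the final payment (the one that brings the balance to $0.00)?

$45.21

Week 1: opening $884.56; interest $23.88 → $908.44; payment $227.11 (+ $45.00 fee); balance $681.33
Week 2: opening $681.33; interest $18.39 → $699.72; payment $174.93; balance $524.79
Week 3: opening $524.79; interest $14.16 → $538.95; payment $134.73; balance $404.22
Week 4: opening $404.22; interest $10.91 → $415.13; payment $103.78; balance $311.35
Week 5: opening $311.35; interest $8.40 → $319.75; payment $79.93; balance $239.82
Week 6: opening $239.82; interest $6.47 → $246.29; payment $70.00; balance $176.29
Week 7: opening $176.29; interest $4.75 → $181.04; payment $70.00; balance $111.04
Week 8: opening $111.04; interest $2.99 → $114.03; payment $70.00; balance $44.03
Week 9: opening $44.03; interest $1.18 → $45.21; payment $45.21; balance $0.00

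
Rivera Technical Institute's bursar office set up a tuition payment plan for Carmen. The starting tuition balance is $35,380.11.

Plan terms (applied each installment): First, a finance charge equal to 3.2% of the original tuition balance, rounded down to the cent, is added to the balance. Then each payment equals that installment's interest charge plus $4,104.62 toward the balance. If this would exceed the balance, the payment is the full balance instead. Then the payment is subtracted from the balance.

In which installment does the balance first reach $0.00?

Installment 1: $35,380.11 +$1,132.16 interest = $36,512.27; pay $5,236.78 → $31,275.49
Installment 2: $31,275.49 +$1,132.16 interest = $32,407.65; pay $5,236.78 → $27,170.87
Installment 3: $27,170.87 +$1,132.16 interest = $28,303.03; pay $5,236.78 → $23,066.25
Installment 4: $23,066.25 +$1,132.16 interest = $24,198.41; pay $5,236.78 → $18,961.63
Installment 5: $18,961.63 +$1,132.16 interest = $20,093.79; pay $5,236.78 → $14,857.01
Installment 6: $14,857.01 +$1,132.16 interest = $15,989.17; pay $5,236.78 → $10,752.39
Installment 7: $10,752.39 +$1,132.16 interest = $11,884.55; pay $5,236.78 → $6,647.77
Installment 8: $6,647.77 +$1,132.16 interest = $7,779.93; pay $5,236.78 → $2,543.15
Installment 9: $2,543.15 +$1,132.16 interest = $3,675.31; pay $3,675.31 → $0.00
Balance reaches $0.00 in installment 9.

9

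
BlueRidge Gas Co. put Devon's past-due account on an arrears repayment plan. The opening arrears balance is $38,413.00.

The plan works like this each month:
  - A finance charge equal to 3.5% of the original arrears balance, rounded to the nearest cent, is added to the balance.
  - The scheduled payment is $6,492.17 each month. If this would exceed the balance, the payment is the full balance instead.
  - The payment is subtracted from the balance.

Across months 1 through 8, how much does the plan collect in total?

$49,168.68

Month 1: $38,413.00 +$1,344.46 interest = $39,757.46; pay $6,492.17 → $33,265.29
Month 2: $33,265.29 +$1,344.46 interest = $34,609.75; pay $6,492.17 → $28,117.58
Month 3: $28,117.58 +$1,344.46 interest = $29,462.04; pay $6,492.17 → $22,969.87
Month 4: $22,969.87 +$1,344.46 interest = $24,314.33; pay $6,492.17 → $17,822.16
Month 5: $17,822.16 +$1,344.46 interest = $19,166.62; pay $6,492.17 → $12,674.45
Month 6: $12,674.45 +$1,344.46 interest = $14,018.91; pay $6,492.17 → $7,526.74
Month 7: $7,526.74 +$1,344.46 interest = $8,871.20; pay $6,492.17 → $2,379.03
Month 8: $2,379.03 +$1,344.46 interest = $3,723.49; pay $3,723.49 → $0.00
Total paid: $49,168.68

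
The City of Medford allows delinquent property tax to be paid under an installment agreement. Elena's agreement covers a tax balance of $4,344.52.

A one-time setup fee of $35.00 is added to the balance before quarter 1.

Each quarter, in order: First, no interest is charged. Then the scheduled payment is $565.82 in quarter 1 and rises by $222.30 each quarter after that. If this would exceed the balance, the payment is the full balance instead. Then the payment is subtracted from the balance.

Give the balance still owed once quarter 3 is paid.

Quarter 1: $4,379.52 − $565.82 → $3,813.70
Quarter 2: $3,813.70 − $788.12 → $3,025.58
Quarter 3: $3,025.58 − $1,010.42 → $2,015.16

$2,015.16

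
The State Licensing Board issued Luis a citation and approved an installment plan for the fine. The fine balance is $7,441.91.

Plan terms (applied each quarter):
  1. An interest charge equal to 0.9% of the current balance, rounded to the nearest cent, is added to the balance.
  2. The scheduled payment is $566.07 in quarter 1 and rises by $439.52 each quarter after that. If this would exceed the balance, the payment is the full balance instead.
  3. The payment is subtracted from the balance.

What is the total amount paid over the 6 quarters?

$7,695.95

Quarter 1: opening $7,441.91; interest $66.98 → $7,508.89; payment $566.07; balance $6,942.82
Quarter 2: opening $6,942.82; interest $62.49 → $7,005.31; payment $1,005.59; balance $5,999.72
Quarter 3: opening $5,999.72; interest $54.00 → $6,053.72; payment $1,445.11; balance $4,608.61
Quarter 4: opening $4,608.61; interest $41.48 → $4,650.09; payment $1,884.63; balance $2,765.46
Quarter 5: opening $2,765.46; interest $24.89 → $2,790.35; payment $2,324.15; balance $466.20
Quarter 6: opening $466.20; interest $4.20 → $470.40; payment $470.40; balance $0.00
Total paid: $7,695.95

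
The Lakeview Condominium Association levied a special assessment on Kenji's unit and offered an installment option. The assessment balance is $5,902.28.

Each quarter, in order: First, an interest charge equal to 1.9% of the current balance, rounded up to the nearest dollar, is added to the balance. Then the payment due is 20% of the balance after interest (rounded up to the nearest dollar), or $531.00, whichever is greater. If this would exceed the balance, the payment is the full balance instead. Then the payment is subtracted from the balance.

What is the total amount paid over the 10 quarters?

$6,403.28

Quarter 1: opening $5,902.28; interest $113.00 → $6,015.28; payment $1,204.00; balance $4,811.28
Quarter 2: opening $4,811.28; interest $92.00 → $4,903.28; payment $981.00; balance $3,922.28
Quarter 3: opening $3,922.28; interest $75.00 → $3,997.28; payment $800.00; balance $3,197.28
Quarter 4: opening $3,197.28; interest $61.00 → $3,258.28; payment $652.00; balance $2,606.28
Quarter 5: opening $2,606.28; interest $50.00 → $2,656.28; payment $532.00; balance $2,124.28
Quarter 6: opening $2,124.28; interest $41.00 → $2,165.28; payment $531.00; balance $1,634.28
Quarter 7: opening $1,634.28; interest $32.00 → $1,666.28; payment $531.00; balance $1,135.28
Quarter 8: opening $1,135.28; interest $22.00 → $1,157.28; payment $531.00; balance $626.28
Quarter 9: opening $626.28; interest $12.00 → $638.28; payment $531.00; balance $107.28
Quarter 10: opening $107.28; interest $3.00 → $110.28; payment $110.28; balance $0.00
Total paid: $6,403.28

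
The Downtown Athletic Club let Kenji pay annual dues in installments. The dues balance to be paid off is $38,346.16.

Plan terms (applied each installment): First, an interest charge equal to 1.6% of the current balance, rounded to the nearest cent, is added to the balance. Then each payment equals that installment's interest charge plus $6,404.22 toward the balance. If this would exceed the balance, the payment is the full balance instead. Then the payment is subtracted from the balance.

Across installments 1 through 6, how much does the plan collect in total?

$40,490.38

Installment 1: opening $38,346.16; interest $613.54 → $38,959.70; payment $7,017.76; balance $31,941.94
Installment 2: opening $31,941.94; interest $511.07 → $32,453.01; payment $6,915.29; balance $25,537.72
Installment 3: opening $25,537.72; interest $408.60 → $25,946.32; payment $6,812.82; balance $19,133.50
Installment 4: opening $19,133.50; interest $306.14 → $19,439.64; payment $6,710.36; balance $12,729.28
Installment 5: opening $12,729.28; interest $203.67 → $12,932.95; payment $6,607.89; balance $6,325.06
Installment 6: opening $6,325.06; interest $101.20 → $6,426.26; payment $6,426.26; balance $0.00
Total paid: $40,490.38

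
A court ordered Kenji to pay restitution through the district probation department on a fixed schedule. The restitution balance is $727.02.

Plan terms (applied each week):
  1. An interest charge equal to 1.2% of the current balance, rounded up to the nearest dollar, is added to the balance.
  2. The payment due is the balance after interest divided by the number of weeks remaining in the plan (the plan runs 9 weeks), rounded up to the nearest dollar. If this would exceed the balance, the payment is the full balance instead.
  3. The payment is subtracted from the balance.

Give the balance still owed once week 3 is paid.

Week 1: opening $727.02; interest $9.00 → $736.02; payment $82.00; balance $654.02
Week 2: opening $654.02; interest $8.00 → $662.02; payment $83.00; balance $579.02
Week 3: opening $579.02; interest $7.00 → $586.02; payment $84.00; balance $502.02

$502.02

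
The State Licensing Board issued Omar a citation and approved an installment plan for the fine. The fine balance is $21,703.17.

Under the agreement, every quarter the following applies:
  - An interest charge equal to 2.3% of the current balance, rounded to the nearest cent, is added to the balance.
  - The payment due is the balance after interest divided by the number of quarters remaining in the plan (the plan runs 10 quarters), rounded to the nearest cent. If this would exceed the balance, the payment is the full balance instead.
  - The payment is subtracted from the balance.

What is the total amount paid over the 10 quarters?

# | Opening | Interest | Payment | End bal
1 | $21,703.17 | $499.17 | $2,220.23 | $19,982.11
2 | $19,982.11 | $459.59 | $2,271.30 | $18,170.40
3 | $18,170.40 | $417.92 | $2,323.54 | $16,264.78
4 | $16,264.78 | $374.09 | $2,376.98 | $14,261.89
5 | $14,261.89 | $328.02 | $2,431.65 | $12,158.26
6 | $12,158.26 | $279.64 | $2,487.58 | $9,950.32
7 | $9,950.32 | $228.86 | $2,544.80 | $7,634.38
8 | $7,634.38 | $175.59 | $2,603.32 | $5,206.65
9 | $5,206.65 | $119.75 | $2,663.20 | $2,663.20
10 | $2,663.20 | $61.25 | $2,724.45 | $0.00
Total paid: $24,647.05

$24,647.05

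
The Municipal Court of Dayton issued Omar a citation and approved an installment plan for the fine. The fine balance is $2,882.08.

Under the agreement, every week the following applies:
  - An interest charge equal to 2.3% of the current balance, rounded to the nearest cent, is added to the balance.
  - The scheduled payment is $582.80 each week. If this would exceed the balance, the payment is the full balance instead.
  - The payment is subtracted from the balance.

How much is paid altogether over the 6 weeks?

$3,096.05

Week 1: opening $2,882.08; interest $66.29 → $2,948.37; payment $582.80; balance $2,365.57
Week 2: opening $2,365.57; interest $54.41 → $2,419.98; payment $582.80; balance $1,837.18
Week 3: opening $1,837.18; interest $42.26 → $1,879.44; payment $582.80; balance $1,296.64
Week 4: opening $1,296.64; interest $29.82 → $1,326.46; payment $582.80; balance $743.66
Week 5: opening $743.66; interest $17.10 → $760.76; payment $582.80; balance $177.96
Week 6: opening $177.96; interest $4.09 → $182.05; payment $182.05; balance $0.00
Total paid: $3,096.05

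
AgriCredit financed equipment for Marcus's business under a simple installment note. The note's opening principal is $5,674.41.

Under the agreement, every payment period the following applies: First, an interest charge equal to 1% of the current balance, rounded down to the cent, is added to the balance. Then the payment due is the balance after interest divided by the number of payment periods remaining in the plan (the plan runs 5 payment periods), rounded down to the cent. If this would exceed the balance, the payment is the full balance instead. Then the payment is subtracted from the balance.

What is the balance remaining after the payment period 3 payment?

$2,338.54

# | Opening | Interest | Payment | End bal
1 | $5,674.41 | $56.74 | $1,146.23 | $4,584.92
2 | $4,584.92 | $45.84 | $1,157.69 | $3,473.07
3 | $3,473.07 | $34.73 | $1,169.26 | $2,338.54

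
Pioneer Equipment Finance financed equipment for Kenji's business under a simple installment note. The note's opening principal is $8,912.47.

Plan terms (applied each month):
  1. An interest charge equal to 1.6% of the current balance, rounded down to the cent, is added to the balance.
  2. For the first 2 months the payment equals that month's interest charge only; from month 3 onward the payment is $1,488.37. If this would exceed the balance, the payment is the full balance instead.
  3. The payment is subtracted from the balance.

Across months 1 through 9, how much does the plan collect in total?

$9,731.38

Month 1: $8,912.47 +$142.59 interest = $9,055.06; pay $142.59 → $8,912.47
Month 2: $8,912.47 +$142.59 interest = $9,055.06; pay $142.59 → $8,912.47
Month 3: $8,912.47 +$142.59 interest = $9,055.06; pay $1,488.37 → $7,566.69
Month 4: $7,566.69 +$121.06 interest = $7,687.75; pay $1,488.37 → $6,199.38
Month 5: $6,199.38 +$99.19 interest = $6,298.57; pay $1,488.37 → $4,810.20
Month 6: $4,810.20 +$76.96 interest = $4,887.16; pay $1,488.37 → $3,398.79
Month 7: $3,398.79 +$54.38 interest = $3,453.17; pay $1,488.37 → $1,964.80
Month 8: $1,964.80 +$31.43 interest = $1,996.23; pay $1,488.37 → $507.86
Month 9: $507.86 +$8.12 interest = $515.98; pay $515.98 → $0.00
Total paid: $9,731.38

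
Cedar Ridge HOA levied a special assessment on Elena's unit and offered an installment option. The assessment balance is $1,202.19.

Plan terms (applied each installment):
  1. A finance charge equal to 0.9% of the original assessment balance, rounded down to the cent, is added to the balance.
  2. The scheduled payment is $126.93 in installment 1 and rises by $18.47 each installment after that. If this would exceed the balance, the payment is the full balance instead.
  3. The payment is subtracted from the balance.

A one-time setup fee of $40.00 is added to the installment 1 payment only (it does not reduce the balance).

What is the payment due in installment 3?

$163.87

# | Opening | Interest | Payment | Fee | End bal
1 | $1,202.19 | $10.81 | $126.93 | $40.00 | $1,086.07
2 | $1,086.07 | $10.81 | $145.40 | — | $951.48
3 | $951.48 | $10.81 | $163.87 | — | $798.42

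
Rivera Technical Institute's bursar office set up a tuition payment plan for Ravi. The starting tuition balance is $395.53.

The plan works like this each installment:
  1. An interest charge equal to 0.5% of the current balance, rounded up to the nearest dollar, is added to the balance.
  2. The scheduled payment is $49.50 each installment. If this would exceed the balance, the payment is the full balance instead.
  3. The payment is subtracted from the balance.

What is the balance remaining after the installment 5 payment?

Installment 1: $395.53 +$2.00 interest = $397.53; pay $49.50 → $348.03
Installment 2: $348.03 +$2.00 interest = $350.03; pay $49.50 → $300.53
Installment 3: $300.53 +$2.00 interest = $302.53; pay $49.50 → $253.03
Installment 4: $253.03 +$2.00 interest = $255.03; pay $49.50 → $205.53
Installment 5: $205.53 +$2.00 interest = $207.53; pay $49.50 → $158.03

$158.03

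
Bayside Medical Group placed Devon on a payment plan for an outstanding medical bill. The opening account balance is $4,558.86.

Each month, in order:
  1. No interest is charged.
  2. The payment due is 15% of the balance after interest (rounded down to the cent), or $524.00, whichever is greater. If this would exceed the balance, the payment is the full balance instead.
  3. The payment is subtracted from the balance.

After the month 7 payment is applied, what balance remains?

# | Opening | Payment | End bal
1 | $4,558.86 | $683.82 | $3,875.04
2 | $3,875.04 | $581.25 | $3,293.79
3 | $3,293.79 | $524.00 | $2,769.79
4 | $2,769.79 | $524.00 | $2,245.79
5 | $2,245.79 | $524.00 | $1,721.79
6 | $1,721.79 | $524.00 | $1,197.79
7 | $1,197.79 | $524.00 | $673.79

$673.79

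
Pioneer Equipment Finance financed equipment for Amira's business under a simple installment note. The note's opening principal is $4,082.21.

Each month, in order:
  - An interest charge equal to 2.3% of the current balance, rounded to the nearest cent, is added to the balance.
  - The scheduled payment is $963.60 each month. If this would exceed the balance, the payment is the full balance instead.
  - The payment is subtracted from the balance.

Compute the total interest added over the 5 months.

$264.76

Month 1: opening $4,082.21; interest $93.89 → $4,176.10; payment $963.60; balance $3,212.50
Month 2: opening $3,212.50; interest $73.89 → $3,286.39; payment $963.60; balance $2,322.79
Month 3: opening $2,322.79; interest $53.42 → $2,376.21; payment $963.60; balance $1,412.61
Month 4: opening $1,412.61; interest $32.49 → $1,445.10; payment $963.60; balance $481.50
Month 5: opening $481.50; interest $11.07 → $492.57; payment $492.57; balance $0.00
Total interest: $93.89 + $73.89 + $53.42 + $32.49 + $11.07 = $264.76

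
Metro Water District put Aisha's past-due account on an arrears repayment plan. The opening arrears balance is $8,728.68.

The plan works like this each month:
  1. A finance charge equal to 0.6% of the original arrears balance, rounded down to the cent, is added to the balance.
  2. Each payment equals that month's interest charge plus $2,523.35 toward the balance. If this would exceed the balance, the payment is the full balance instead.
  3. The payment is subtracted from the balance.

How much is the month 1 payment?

$2,575.72

Month 1: $8,728.68 +$52.37 interest = $8,781.05; pay $2,575.72 → $6,205.33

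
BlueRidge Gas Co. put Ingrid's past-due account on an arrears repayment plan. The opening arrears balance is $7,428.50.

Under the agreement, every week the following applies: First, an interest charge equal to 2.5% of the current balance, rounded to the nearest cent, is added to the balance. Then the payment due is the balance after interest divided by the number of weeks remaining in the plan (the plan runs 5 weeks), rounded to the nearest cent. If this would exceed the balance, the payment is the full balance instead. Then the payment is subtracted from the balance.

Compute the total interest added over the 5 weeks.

Week 1: opening $7,428.50; interest $185.71 → $7,614.21; payment $1,522.84; balance $6,091.37
Week 2: opening $6,091.37; interest $152.28 → $6,243.65; payment $1,560.91; balance $4,682.74
Week 3: opening $4,682.74; interest $117.07 → $4,799.81; payment $1,599.94; balance $3,199.87
Week 4: opening $3,199.87; interest $80.00 → $3,279.87; payment $1,639.94; balance $1,639.93
Week 5: opening $1,639.93; interest $41.00 → $1,680.93; payment $1,680.93; balance $0.00
Total interest: $185.71 + $152.28 + $117.07 + $80.00 + $41.00 = $576.06

$576.06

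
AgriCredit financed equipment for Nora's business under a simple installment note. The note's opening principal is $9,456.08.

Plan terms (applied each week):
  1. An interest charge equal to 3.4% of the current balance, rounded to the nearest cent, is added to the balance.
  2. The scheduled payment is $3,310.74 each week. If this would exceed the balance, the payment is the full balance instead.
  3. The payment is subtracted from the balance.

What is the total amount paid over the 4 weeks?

$10,118.36

# | Opening | Interest | Payment | End bal
1 | $9,456.08 | $321.51 | $3,310.74 | $6,466.85
2 | $6,466.85 | $219.87 | $3,310.74 | $3,375.98
3 | $3,375.98 | $114.78 | $3,310.74 | $180.02
4 | $180.02 | $6.12 | $186.14 | $0.00
Total paid: $10,118.36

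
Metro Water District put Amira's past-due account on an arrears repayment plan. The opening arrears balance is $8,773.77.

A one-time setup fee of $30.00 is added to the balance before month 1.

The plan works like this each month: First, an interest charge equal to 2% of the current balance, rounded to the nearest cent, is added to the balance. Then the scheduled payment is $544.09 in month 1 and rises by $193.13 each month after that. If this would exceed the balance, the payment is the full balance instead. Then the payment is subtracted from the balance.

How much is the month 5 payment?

Month 1: $8,803.77 +$176.08 interest = $8,979.85; pay $544.09 → $8,435.76
Month 2: $8,435.76 +$168.72 interest = $8,604.48; pay $737.22 → $7,867.26
Month 3: $7,867.26 +$157.35 interest = $8,024.61; pay $930.35 → $7,094.26
Month 4: $7,094.26 +$141.89 interest = $7,236.15; pay $1,123.48 → $6,112.67
Month 5: $6,112.67 +$122.25 interest = $6,234.92; pay $1,316.61 → $4,918.31

$1,316.61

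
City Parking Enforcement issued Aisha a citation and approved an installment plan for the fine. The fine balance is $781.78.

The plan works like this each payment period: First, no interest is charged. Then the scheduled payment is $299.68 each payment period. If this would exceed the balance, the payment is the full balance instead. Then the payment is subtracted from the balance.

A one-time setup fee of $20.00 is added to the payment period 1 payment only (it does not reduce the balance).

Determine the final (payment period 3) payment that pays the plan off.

$182.42

Payment period 1: opening $781.78; payment $299.68 (+ $20.00 fee); balance $482.10
Payment period 2: opening $482.10; payment $299.68; balance $182.42
Payment period 3: opening $182.42; payment $182.42; balance $0.00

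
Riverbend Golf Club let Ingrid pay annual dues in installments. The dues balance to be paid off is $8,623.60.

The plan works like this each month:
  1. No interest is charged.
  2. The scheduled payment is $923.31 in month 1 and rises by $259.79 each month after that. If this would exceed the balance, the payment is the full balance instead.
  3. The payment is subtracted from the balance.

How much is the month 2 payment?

Month 1: $8,623.60 − $923.31 → $7,700.29
Month 2: $7,700.29 − $1,183.10 → $6,517.19

$1,183.10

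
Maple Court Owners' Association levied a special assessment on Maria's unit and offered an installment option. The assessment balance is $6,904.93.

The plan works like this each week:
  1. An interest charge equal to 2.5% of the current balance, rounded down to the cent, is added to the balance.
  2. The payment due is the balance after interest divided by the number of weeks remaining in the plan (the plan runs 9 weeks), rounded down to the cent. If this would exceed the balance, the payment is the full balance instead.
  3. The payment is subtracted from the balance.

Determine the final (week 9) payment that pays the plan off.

Week 1: $6,904.93 +$172.62 interest = $7,077.55; pay $786.39 → $6,291.16
Week 2: $6,291.16 +$157.27 interest = $6,448.43; pay $806.05 → $5,642.38
Week 3: $5,642.38 +$141.05 interest = $5,783.43; pay $826.20 → $4,957.23
Week 4: $4,957.23 +$123.93 interest = $5,081.16; pay $846.86 → $4,234.30
Week 5: $4,234.30 +$105.85 interest = $4,340.15; pay $868.03 → $3,472.12
Week 6: $3,472.12 +$86.80 interest = $3,558.92; pay $889.73 → $2,669.19
Week 7: $2,669.19 +$66.72 interest = $2,735.91; pay $911.97 → $1,823.94
Week 8: $1,823.94 +$45.59 interest = $1,869.53; pay $934.76 → $934.77
Week 9: $934.77 +$23.36 interest = $958.13; pay $958.13 → $0.00

$958.13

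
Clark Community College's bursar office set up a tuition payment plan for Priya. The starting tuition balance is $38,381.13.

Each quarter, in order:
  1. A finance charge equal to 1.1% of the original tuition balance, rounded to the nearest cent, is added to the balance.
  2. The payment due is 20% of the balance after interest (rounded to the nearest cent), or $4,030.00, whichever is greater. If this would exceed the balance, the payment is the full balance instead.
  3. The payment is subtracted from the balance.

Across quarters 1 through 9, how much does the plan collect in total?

$42,180.84

Quarter 1: $38,381.13 +$422.19 interest = $38,803.32; pay $7,760.66 → $31,042.66
Quarter 2: $31,042.66 +$422.19 interest = $31,464.85; pay $6,292.97 → $25,171.88
Quarter 3: $25,171.88 +$422.19 interest = $25,594.07; pay $5,118.81 → $20,475.26
Quarter 4: $20,475.26 +$422.19 interest = $20,897.45; pay $4,179.49 → $16,717.96
Quarter 5: $16,717.96 +$422.19 interest = $17,140.15; pay $4,030.00 → $13,110.15
Quarter 6: $13,110.15 +$422.19 interest = $13,532.34; pay $4,030.00 → $9,502.34
Quarter 7: $9,502.34 +$422.19 interest = $9,924.53; pay $4,030.00 → $5,894.53
Quarter 8: $5,894.53 +$422.19 interest = $6,316.72; pay $4,030.00 → $2,286.72
Quarter 9: $2,286.72 +$422.19 interest = $2,708.91; pay $2,708.91 → $0.00
Total paid: $42,180.84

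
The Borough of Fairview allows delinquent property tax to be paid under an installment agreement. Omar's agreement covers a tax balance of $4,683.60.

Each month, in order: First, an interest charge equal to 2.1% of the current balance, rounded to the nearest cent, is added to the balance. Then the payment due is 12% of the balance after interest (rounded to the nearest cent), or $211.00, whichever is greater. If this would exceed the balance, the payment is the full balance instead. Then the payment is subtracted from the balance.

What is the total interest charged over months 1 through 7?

Month 1: $4,683.60 +$98.36 interest = $4,781.96; pay $573.84 → $4,208.12
Month 2: $4,208.12 +$88.37 interest = $4,296.49; pay $515.58 → $3,780.91
Month 3: $3,780.91 +$79.40 interest = $3,860.31; pay $463.24 → $3,397.07
Month 4: $3,397.07 +$71.34 interest = $3,468.41; pay $416.21 → $3,052.20
Month 5: $3,052.20 +$64.10 interest = $3,116.30; pay $373.96 → $2,742.34
Month 6: $2,742.34 +$57.59 interest = $2,799.93; pay $335.99 → $2,463.94
Month 7: $2,463.94 +$51.74 interest = $2,515.68; pay $301.88 → $2,213.80
Total interest: $98.36 + $88.37 + $79.40 + $71.34 + $64.10 + $57.59 + $51.74 = $510.90

$510.90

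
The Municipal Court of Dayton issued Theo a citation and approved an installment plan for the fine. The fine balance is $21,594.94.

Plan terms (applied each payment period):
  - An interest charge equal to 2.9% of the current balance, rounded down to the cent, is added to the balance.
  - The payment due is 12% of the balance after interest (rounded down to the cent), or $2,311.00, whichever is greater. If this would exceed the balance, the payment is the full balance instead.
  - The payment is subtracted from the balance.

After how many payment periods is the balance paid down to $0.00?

Payment period 1: opening $21,594.94; interest $626.25 → $22,221.19; payment $2,666.54; balance $19,554.65
Payment period 2: opening $19,554.65; interest $567.08 → $20,121.73; payment $2,414.60; balance $17,707.13
Payment period 3: opening $17,707.13; interest $513.50 → $18,220.63; payment $2,311.00; balance $15,909.63
Payment period 4: opening $15,909.63; interest $461.37 → $16,371.00; payment $2,311.00; balance $14,060.00
Payment period 5: opening $14,060.00; interest $407.74 → $14,467.74; payment $2,311.00; balance $12,156.74
Payment period 6: opening $12,156.74; interest $352.54 → $12,509.28; payment $2,311.00; balance $10,198.28
Payment period 7: opening $10,198.28; interest $295.75 → $10,494.03; payment $2,311.00; balance $8,183.03
Payment period 8: opening $8,183.03; interest $237.30 → $8,420.33; payment $2,311.00; balance $6,109.33
Payment period 9: opening $6,109.33; interest $177.17 → $6,286.50; payment $2,311.00; balance $3,975.50
Payment period 10: opening $3,975.50; interest $115.28 → $4,090.78; payment $2,311.00; balance $1,779.78
Payment period 11: opening $1,779.78; interest $51.61 → $1,831.39; payment $1,831.39; balance $0.00
Balance reaches $0.00 in payment period 11.

11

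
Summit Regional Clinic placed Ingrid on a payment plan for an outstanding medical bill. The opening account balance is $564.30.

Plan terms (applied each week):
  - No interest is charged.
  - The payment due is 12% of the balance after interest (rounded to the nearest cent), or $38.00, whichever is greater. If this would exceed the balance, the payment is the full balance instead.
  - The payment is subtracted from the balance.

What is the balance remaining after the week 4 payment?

$338.40

# | Opening | Payment | End bal
1 | $564.30 | $67.72 | $496.58
2 | $496.58 | $59.59 | $436.99
3 | $436.99 | $52.44 | $384.55
4 | $384.55 | $46.15 | $338.40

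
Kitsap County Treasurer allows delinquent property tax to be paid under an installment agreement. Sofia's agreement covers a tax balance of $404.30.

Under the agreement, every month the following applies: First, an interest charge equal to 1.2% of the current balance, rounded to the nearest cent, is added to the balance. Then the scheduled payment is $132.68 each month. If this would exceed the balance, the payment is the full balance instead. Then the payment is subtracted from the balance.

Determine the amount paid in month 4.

Month 1: opening $404.30; interest $4.85 → $409.15; payment $132.68; balance $276.47
Month 2: opening $276.47; interest $3.32 → $279.79; payment $132.68; balance $147.11
Month 3: opening $147.11; interest $1.77 → $148.88; payment $132.68; balance $16.20
Month 4: opening $16.20; interest $0.19 → $16.39; payment $16.39; balance $0.00

$16.39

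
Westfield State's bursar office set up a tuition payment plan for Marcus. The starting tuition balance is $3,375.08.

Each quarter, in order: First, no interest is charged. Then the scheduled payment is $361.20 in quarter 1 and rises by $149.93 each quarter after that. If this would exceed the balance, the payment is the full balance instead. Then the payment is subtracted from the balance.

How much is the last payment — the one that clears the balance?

$69.78

# | Opening | Payment | End bal
1 | $3,375.08 | $361.20 | $3,013.88
2 | $3,013.88 | $511.13 | $2,502.75
3 | $2,502.75 | $661.06 | $1,841.69
4 | $1,841.69 | $810.99 | $1,030.70
5 | $1,030.70 | $960.92 | $69.78
6 | $69.78 | $69.78 | $0.00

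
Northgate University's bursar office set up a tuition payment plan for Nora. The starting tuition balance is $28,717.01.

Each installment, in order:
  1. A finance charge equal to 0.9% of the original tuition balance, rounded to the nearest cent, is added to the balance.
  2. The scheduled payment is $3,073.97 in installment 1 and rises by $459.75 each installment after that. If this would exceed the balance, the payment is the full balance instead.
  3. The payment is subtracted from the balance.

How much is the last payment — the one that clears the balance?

$5,186.09

Installment 1: opening $28,717.01; interest $258.45 → $28,975.46; payment $3,073.97; balance $25,901.49
Installment 2: opening $25,901.49; interest $258.45 → $26,159.94; payment $3,533.72; balance $22,626.22
Installment 3: opening $22,626.22; interest $258.45 → $22,884.67; payment $3,993.47; balance $18,891.20
Installment 4: opening $18,891.20; interest $258.45 → $19,149.65; payment $4,453.22; balance $14,696.43
Installment 5: opening $14,696.43; interest $258.45 → $14,954.88; payment $4,912.97; balance $10,041.91
Installment 6: opening $10,041.91; interest $258.45 → $10,300.36; payment $5,372.72; balance $4,927.64
Installment 7: opening $4,927.64; interest $258.45 → $5,186.09; payment $5,186.09; balance $0.00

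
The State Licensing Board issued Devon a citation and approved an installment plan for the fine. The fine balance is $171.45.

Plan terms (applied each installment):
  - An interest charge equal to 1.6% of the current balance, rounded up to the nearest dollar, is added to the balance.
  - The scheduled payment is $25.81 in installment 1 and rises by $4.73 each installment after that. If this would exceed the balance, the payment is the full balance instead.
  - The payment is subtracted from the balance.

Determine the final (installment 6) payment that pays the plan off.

Installment 1: opening $171.45; interest $3.00 → $174.45; payment $25.81; balance $148.64
Installment 2: opening $148.64; interest $3.00 → $151.64; payment $30.54; balance $121.10
Installment 3: opening $121.10; interest $2.00 → $123.10; payment $35.27; balance $87.83
Installment 4: opening $87.83; interest $2.00 → $89.83; payment $40.00; balance $49.83
Installment 5: opening $49.83; interest $1.00 → $50.83; payment $44.73; balance $6.10
Installment 6: opening $6.10; interest $1.00 → $7.10; payment $7.10; balance $0.00

$7.10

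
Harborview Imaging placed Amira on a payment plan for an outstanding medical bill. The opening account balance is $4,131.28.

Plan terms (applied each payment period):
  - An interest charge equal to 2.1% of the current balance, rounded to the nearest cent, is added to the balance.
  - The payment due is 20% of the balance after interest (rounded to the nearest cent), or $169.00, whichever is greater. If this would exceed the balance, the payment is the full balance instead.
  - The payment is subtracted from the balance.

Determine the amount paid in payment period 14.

$27.43

Payment period 1: opening $4,131.28; interest $86.76 → $4,218.04; payment $843.61; balance $3,374.43
Payment period 2: opening $3,374.43; interest $70.86 → $3,445.29; payment $689.06; balance $2,756.23
Payment period 3: opening $2,756.23; interest $57.88 → $2,814.11; payment $562.82; balance $2,251.29
Payment period 4: opening $2,251.29; interest $47.28 → $2,298.57; payment $459.71; balance $1,838.86
Payment period 5: opening $1,838.86; interest $38.62 → $1,877.48; payment $375.50; balance $1,501.98
Payment period 6: opening $1,501.98; interest $31.54 → $1,533.52; payment $306.70; balance $1,226.82
Payment period 7: opening $1,226.82; interest $25.76 → $1,252.58; payment $250.52; balance $1,002.06
Payment period 8: opening $1,002.06; interest $21.04 → $1,023.10; payment $204.62; balance $818.48
Payment period 9: opening $818.48; interest $17.19 → $835.67; payment $169.00; balance $666.67
Payment period 10: opening $666.67; interest $14.00 → $680.67; payment $169.00; balance $511.67
Payment period 11: opening $511.67; interest $10.75 → $522.42; payment $169.00; balance $353.42
Payment period 12: opening $353.42; interest $7.42 → $360.84; payment $169.00; balance $191.84
Payment period 13: opening $191.84; interest $4.03 → $195.87; payment $169.00; balance $26.87
Payment period 14: opening $26.87; interest $0.56 → $27.43; payment $27.43; balance $0.00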